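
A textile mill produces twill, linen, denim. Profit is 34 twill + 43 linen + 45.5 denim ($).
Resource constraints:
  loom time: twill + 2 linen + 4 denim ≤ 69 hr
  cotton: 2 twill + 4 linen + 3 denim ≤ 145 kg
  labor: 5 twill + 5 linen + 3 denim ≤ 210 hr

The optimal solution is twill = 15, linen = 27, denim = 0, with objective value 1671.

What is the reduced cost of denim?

-5.5

Check each constraint at x*: loom time 69/69 (tight); cotton 138/145 (slack 7); labor 210/210 (tight).
Slack constraints have shadow price 0 (complementary slackness).
The binding rows give the dual system: 1·y_loom time + 5·y_labor = 34 and 2·y_loom time + 5·y_labor = 43.
→ y_loom time = 9 and y_labor = 5.
Reduced cost of denim: c₃ − yᵀa₃ = 45.5 − (9·4 + 5·3) = 45.5 − 51 = -5.5.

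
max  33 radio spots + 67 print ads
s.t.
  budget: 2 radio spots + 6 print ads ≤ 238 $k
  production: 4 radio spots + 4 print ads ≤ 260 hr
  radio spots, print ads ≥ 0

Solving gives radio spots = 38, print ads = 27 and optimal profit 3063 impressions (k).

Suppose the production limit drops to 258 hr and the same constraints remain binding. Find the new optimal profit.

3055

Both budget and production are binding at x*.
Dual feasibility on the basic columns requires 2·y_budget + 4·y_production = 33, 6·y_budget + 4·y_production = 67.
This yields shadow prices y_budget = 8.5, y_production = 4.
Δz = y_production·Δb = 4 × (-2) = -8, so new z* = 3063 − 8 = 3055.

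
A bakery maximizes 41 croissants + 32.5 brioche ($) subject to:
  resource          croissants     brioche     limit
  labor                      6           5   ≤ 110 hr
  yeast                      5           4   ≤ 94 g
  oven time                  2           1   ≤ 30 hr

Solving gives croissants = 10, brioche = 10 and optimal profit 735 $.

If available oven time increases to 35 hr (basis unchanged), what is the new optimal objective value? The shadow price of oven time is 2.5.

747.5

Δb = 5, so new z* = 735 + (2.5)·(5) = 735 + 12.5 = 747.5.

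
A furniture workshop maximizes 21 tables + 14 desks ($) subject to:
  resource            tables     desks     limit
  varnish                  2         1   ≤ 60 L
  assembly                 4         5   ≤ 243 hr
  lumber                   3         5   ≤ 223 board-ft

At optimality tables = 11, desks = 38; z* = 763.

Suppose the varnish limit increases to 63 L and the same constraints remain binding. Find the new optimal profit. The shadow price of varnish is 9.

790

Δb = 3, so new z* = 763 + (9)·(3) = 763 + 27 = 790.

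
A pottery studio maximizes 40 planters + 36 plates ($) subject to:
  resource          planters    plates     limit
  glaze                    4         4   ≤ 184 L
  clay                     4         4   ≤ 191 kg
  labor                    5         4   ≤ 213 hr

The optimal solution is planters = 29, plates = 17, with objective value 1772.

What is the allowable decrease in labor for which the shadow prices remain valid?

29

Binding constraints: glaze, labor. The basis is B = [[4,4],[5,4]] with det -4.
Per unit decrease in labor, x* moves by d = (-1, 1).
The basis stays optimal until planters reaches 0; allowable decrease = 29 hr.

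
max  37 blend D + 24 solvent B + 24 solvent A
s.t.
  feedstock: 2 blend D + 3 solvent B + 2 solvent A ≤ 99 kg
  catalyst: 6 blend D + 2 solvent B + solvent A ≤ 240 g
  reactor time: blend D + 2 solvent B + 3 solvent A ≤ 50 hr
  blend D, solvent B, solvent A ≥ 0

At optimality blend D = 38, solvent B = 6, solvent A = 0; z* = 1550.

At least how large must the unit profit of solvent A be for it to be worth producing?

Binding: catalyst and reactor time. Non-binding: feedstock (5 unused).
Slack constraints have shadow price 0 (complementary slackness).
Dual feasibility on the basic columns requires 6·y_catalyst + 1·y_reactor time = 37, 2·y_catalyst + 2·y_reactor time = 24.
Solving: y_catalyst = 5, y_reactor time = 7.
solvent A enters the basis when its profit ≥ yᵀa₃ = 5·1 + 7·3 = 26.

26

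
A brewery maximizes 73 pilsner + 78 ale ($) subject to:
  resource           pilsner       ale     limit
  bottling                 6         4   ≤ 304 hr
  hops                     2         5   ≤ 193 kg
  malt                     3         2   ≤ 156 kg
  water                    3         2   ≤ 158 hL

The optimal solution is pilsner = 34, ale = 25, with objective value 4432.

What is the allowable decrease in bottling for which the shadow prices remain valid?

Binding constraints: bottling, hops. The basis is B = [[6,4],[2,5]] with det 22.
Per unit decrease in bottling, x* moves by d = (-0.2273, 0.0909).
The basis stays optimal until pilsner reaches 0; allowable decrease = 149.6 hr.

149.6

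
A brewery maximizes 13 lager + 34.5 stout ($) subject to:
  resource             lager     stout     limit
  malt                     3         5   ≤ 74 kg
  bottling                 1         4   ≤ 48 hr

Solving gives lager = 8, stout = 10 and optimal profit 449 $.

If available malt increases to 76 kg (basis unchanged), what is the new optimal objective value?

454

Both malt and bottling are binding at x*.
The binding rows give the dual system: 3·y_malt + 1·y_bottling = 13 and 5·y_malt + 4·y_bottling = 34.5.
→ y_malt = 2.5 and y_bottling = 5.5.
Δz = y_malt·Δb = 2.5 × (2) = 5, so new z* = 449 + 5 = 454.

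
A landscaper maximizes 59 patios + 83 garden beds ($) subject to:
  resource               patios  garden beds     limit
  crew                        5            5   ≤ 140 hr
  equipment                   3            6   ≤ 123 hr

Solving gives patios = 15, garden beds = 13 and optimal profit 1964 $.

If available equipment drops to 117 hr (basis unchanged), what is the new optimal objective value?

1916

Check each constraint at x*: crew 140/140 (tight); equipment 123/123 (tight).
The binding rows give the dual system: 5·y_crew + 3·y_equipment = 59 and 5·y_crew + 6·y_equipment = 83.
This yields shadow prices y_crew = 7, y_equipment = 8.
Δz = y_equipment·Δb = 8 × (-6) = -48, so new z* = 1964 − 48 = 1916.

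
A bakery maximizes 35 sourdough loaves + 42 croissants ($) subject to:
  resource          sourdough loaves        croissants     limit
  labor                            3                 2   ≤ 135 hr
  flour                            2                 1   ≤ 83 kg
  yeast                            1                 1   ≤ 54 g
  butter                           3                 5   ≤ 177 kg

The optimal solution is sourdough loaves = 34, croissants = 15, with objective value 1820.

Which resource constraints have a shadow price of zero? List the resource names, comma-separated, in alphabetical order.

labor: 132/135 (slack 3)
flour: 83/83 (binding)
yeast: 49/54 (slack 5)
butter: 177/177 (binding)
By complementary slackness, a constraint with positive slack has shadow price 0 → labor, yeast.

labor, yeast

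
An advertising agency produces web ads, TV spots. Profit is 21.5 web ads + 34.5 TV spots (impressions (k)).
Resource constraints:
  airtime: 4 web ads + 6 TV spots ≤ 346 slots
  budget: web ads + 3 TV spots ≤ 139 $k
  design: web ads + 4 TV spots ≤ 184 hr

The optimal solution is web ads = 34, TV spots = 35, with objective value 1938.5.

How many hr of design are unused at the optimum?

design used = 1·34 + 4·35 = 174; slack = 184 − 174 = 10.

10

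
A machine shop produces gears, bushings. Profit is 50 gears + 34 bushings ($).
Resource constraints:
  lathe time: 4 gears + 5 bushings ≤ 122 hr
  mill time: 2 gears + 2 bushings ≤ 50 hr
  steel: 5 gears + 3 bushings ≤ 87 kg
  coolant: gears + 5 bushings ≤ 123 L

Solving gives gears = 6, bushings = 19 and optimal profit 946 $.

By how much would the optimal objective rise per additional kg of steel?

Check each constraint at x*: lathe time 119/122 (slack 3); mill time 50/50 (tight); steel 87/87 (tight); coolant 101/123 (slack 22).
Slack constraints have shadow price 0 (complementary slackness).
Dual feasibility on the basic columns requires 2·y_mill time + 5·y_steel = 50, 2·y_mill time + 3·y_steel = 34.
→ y_mill time = 5 and y_steel = 8.
Shadow price of steel = 8.

8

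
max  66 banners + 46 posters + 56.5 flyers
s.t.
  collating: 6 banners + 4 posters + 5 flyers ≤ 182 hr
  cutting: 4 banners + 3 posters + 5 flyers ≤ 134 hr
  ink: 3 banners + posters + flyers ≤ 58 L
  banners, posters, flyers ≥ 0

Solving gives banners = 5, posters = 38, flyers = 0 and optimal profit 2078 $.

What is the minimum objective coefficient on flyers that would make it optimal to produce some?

At the optimum: collating uses 182 of 182 (binding); cutting uses 134 of 134 (binding); ink uses 53 of 58 (slack = 5).
Slack constraints have shadow price 0 (complementary slackness).
The binding rows give the dual system: 6·y_collating + 4·y_cutting = 66 and 4·y_collating + 3·y_cutting = 46.
→ y_collating = 7 and y_cutting = 6.
flyers enters the basis when its profit ≥ yᵀa₃ = 7·5 + 6·5 = 65.

65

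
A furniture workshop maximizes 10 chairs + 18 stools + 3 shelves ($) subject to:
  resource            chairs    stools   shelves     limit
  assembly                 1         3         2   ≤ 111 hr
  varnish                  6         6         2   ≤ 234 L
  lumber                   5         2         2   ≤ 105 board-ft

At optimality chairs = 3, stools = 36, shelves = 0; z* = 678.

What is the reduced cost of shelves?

At the optimum: assembly uses 111 of 111 (binding); varnish uses 234 of 234 (binding); lumber uses 87 of 105 (slack = 18).
Since lumber is not tight, its dual is 0.
From A_Bᵀ y = c: 1·y_assembly + 6·y_varnish = 10; 3·y_assembly + 6·y_varnish = 18.
This yields shadow prices y_assembly = 4, y_varnish = 1.
Reduced cost of shelves: c₃ − yᵀa₃ = 3 − (4·2 + 1·2) = 3 − 10 = -7.

-7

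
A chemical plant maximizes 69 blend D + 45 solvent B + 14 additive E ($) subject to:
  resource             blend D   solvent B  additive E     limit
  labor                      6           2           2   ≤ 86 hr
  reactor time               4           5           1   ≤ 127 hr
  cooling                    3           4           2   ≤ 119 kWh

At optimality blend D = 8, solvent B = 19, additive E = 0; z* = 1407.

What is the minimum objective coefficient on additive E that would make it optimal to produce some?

At the optimum: labor uses 86 of 86 (binding); reactor time uses 127 of 127 (binding); cooling uses 100 of 119 (slack = 19).
By complementary slackness, y = 0 for the non-binding constraint.
The binding rows give the dual system: 6·y_labor + 4·y_reactor time = 69 and 2·y_labor + 5·y_reactor time = 45.
Solving: y_labor = 7.5, y_reactor time = 6.
additive E enters the basis when its profit ≥ yᵀa₃ = 7.5·2 + 6·1 = 21.

21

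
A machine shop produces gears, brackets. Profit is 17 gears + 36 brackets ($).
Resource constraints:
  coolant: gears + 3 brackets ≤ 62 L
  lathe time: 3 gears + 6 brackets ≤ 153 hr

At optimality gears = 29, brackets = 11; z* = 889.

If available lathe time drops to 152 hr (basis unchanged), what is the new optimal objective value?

884

Both coolant and lathe time are binding at x*.
Dual feasibility on the basic columns requires 1·y_coolant + 3·y_lathe time = 17, 3·y_coolant + 6·y_lathe time = 36.
This yields shadow prices y_coolant = 2, y_lathe time = 5.
Δz = y_lathe time·Δb = 5 × (-1) = -5, so new z* = 889 − 5 = 884.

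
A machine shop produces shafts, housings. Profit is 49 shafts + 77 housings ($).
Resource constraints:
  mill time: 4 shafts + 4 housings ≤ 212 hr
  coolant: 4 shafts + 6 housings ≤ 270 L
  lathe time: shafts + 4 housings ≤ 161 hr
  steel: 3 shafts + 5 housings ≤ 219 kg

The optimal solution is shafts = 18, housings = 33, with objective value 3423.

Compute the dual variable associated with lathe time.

At the optimum: mill time uses 204 of 212 (slack = 8); coolant uses 270 of 270 (binding); lathe time uses 150 of 161 (slack = 11); steel uses 219 of 219 (binding).
Since mill time, lathe time are not tight, their duals are 0.
Dual feasibility on the basic columns requires 4·y_coolant + 3·y_steel = 49, 6·y_coolant + 5·y_steel = 77.
This yields shadow prices y_coolant = 7, y_steel = 7.
Shadow price of lathe time = 0.

0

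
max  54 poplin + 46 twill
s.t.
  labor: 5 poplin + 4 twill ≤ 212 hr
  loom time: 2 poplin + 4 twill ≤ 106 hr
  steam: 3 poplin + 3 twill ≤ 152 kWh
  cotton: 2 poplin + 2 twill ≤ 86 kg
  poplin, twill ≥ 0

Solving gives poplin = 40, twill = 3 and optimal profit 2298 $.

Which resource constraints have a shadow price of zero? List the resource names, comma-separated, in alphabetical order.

loom time, steam

labor: 212/212 (binding)
loom time: 92/106 (slack 14)
steam: 129/152 (slack 23)
cotton: 86/86 (binding)
By complementary slackness, a constraint with positive slack has shadow price 0 → loom time, steam.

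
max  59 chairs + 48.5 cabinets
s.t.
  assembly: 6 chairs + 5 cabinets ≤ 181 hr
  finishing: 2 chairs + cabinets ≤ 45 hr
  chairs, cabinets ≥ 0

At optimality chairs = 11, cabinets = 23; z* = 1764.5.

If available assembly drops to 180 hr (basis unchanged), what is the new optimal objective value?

1755

Both assembly and finishing are binding at x*.
The binding rows give the dual system: 6·y_assembly + 2·y_finishing = 59 and 5·y_assembly + 1·y_finishing = 48.5.
This yields shadow prices y_assembly = 9.5, y_finishing = 1.
Δz = y_assembly·Δb = 9.5 × (-1) = -9.5, so new z* = 1764.5 − 9.5 = 1755.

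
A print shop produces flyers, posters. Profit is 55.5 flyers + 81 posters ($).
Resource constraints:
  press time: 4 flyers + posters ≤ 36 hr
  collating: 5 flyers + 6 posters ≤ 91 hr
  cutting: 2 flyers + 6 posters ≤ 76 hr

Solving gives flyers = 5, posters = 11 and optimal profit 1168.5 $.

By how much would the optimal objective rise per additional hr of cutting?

4

Check each constraint at x*: press time 31/36 (slack 5); collating 91/91 (tight); cutting 76/76 (tight).
By complementary slackness, y = 0 for the non-binding constraint.
The binding rows give the dual system: 5·y_collating + 2·y_cutting = 55.5 and 6·y_collating + 6·y_cutting = 81.
Solving: y_collating = 9.5, y_cutting = 4.
Shadow price of cutting = 4.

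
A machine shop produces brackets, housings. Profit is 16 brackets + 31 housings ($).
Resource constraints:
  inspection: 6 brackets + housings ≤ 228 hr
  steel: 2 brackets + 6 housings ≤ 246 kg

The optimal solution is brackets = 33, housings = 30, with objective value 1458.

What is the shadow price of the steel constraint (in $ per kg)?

5

Check each constraint at x*: inspection 228/228 (tight); steel 246/246 (tight).
Dual feasibility on the basic columns requires 6·y_inspection + 2·y_steel = 16, 1·y_inspection + 6·y_steel = 31.
Solving: y_inspection = 1, y_steel = 5.
Shadow price of steel = 5.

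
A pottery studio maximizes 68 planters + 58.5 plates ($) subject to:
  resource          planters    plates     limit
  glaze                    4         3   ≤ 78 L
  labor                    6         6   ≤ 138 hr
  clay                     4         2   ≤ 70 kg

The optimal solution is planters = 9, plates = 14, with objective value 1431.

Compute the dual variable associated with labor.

Check each constraint at x*: glaze 78/78 (tight); labor 138/138 (tight); clay 64/70 (slack 6).
By complementary slackness, y = 0 for the non-binding constraint.
From A_Bᵀ y = c: 4·y_glaze + 6·y_labor = 68; 3·y_glaze + 6·y_labor = 58.5.
This yields shadow prices y_glaze = 9.5, y_labor = 5.
Shadow price of labor = 5.

5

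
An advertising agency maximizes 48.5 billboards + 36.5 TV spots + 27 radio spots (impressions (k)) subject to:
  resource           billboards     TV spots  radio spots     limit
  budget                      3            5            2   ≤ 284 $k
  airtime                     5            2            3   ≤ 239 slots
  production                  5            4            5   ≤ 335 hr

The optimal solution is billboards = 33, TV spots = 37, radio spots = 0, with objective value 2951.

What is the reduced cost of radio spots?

-3

At the optimum: budget uses 284 of 284 (binding); airtime uses 239 of 239 (binding); production uses 313 of 335 (slack = 22).
Since production is not tight, its dual is 0.
From A_Bᵀ y = c: 3·y_budget + 5·y_airtime = 48.5; 5·y_budget + 2·y_airtime = 36.5.
This yields shadow prices y_budget = 4.5, y_airtime = 7.
Reduced cost of radio spots: c₃ − yᵀa₃ = 27 − (4.5·2 + 7·3) = 27 − 30 = -3.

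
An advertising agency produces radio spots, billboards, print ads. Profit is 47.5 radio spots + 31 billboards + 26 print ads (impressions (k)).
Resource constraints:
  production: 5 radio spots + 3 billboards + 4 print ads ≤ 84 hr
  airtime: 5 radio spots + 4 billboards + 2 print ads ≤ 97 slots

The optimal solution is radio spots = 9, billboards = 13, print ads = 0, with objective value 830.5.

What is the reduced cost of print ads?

-7

Both production and airtime are binding at x*.
The binding rows give the dual system: 5·y_production + 5·y_airtime = 47.5 and 3·y_production + 4·y_airtime = 31.
Solving: y_production = 7, y_airtime = 2.5.
Reduced cost of print ads: c₃ − yᵀa₃ = 26 − (7·4 + 2.5·2) = 26 − 33 = -7.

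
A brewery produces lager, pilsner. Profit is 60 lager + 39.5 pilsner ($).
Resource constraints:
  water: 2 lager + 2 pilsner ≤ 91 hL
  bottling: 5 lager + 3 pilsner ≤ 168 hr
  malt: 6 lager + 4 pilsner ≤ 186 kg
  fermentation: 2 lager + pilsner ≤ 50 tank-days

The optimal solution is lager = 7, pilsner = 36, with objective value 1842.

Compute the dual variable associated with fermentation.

Check each constraint at x*: water 86/91 (slack 5); bottling 143/168 (slack 25); malt 186/186 (tight); fermentation 50/50 (tight).
By complementary slackness, y = 0 for the non-binding constraints.
The binding rows give the dual system: 6·y_malt + 2·y_fermentation = 60 and 4·y_malt + 1·y_fermentation = 39.5.
This yields shadow prices y_malt = 9.5, y_fermentation = 1.5.
Shadow price of fermentation = 1.5.

1.5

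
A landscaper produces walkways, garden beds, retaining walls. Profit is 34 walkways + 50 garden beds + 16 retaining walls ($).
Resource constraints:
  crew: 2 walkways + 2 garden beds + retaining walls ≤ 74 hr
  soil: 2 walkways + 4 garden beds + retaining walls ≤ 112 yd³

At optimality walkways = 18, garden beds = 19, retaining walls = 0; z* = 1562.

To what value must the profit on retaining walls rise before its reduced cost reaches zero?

17

At the optimum: crew uses 74 of 74 (binding); soil uses 112 of 112 (binding).
The binding rows give the dual system: 2·y_crew + 2·y_soil = 34 and 2·y_crew + 4·y_soil = 50.
Solving: y_crew = 9, y_soil = 8.
retaining walls enters the basis when its profit ≥ yᵀa₃ = 9·1 + 8·1 = 17.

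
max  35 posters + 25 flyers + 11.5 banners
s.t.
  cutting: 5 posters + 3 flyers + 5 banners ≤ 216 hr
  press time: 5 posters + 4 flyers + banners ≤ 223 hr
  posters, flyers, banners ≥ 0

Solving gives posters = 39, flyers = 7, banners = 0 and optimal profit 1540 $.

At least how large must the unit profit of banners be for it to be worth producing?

At the optimum: cutting uses 216 of 216 (binding); press time uses 223 of 223 (binding).
Dual feasibility on the basic columns requires 5·y_cutting + 5·y_press time = 35, 3·y_cutting + 4·y_press time = 25.
Solving: y_cutting = 3, y_press time = 4.
banners enters the basis when its profit ≥ yᵀa₃ = 3·5 + 4·1 = 19.

19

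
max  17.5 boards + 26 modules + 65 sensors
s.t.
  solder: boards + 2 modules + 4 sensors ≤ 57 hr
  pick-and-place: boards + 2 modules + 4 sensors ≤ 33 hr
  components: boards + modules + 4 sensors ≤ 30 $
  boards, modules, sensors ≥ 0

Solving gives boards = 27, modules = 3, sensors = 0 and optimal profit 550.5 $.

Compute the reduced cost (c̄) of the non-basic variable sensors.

At the optimum: solder uses 33 of 57 (slack = 24); pick-and-place uses 33 of 33 (binding); components uses 30 of 30 (binding).
By complementary slackness, y = 0 for the non-binding constraint.
From A_Bᵀ y = c: 1·y_pick-and-place + 1·y_components = 17.5; 2·y_pick-and-place + 1·y_components = 26.
→ y_pick-and-place = 8.5 and y_components = 9.
Reduced cost of sensors: c₃ − yᵀa₃ = 65 − (8.5·4 + 9·4) = 65 − 70 = -5.

-5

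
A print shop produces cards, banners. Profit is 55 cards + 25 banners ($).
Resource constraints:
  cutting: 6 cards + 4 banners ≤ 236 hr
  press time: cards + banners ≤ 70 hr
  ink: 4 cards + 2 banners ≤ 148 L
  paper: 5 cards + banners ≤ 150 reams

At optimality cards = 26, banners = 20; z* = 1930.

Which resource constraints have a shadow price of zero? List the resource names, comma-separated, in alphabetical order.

ink, press time

cutting: 236/236 (binding)
press time: 46/70 (slack 24)
ink: 144/148 (slack 4)
paper: 150/150 (binding)
By complementary slackness, a constraint with positive slack has shadow price 0 → ink, press time.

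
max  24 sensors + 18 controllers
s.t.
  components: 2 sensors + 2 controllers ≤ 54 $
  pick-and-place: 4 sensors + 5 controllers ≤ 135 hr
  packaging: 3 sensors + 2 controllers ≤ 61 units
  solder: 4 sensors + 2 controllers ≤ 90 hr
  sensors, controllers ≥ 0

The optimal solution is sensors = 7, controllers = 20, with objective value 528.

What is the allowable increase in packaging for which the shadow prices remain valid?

11

Binding constraints: components, packaging. The basis is B = [[2,2],[3,2]] with det -2.
Per unit increase in packaging, x* moves by d = (1, -1).
The basis stays optimal until solder becomes binding; allowable increase = 11 units.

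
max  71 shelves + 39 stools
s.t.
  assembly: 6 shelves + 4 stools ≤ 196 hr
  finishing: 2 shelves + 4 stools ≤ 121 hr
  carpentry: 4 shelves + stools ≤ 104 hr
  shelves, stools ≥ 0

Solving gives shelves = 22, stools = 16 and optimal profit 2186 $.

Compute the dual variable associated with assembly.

8.5

At the optimum: assembly uses 196 of 196 (binding); finishing uses 108 of 121 (slack = 13); carpentry uses 104 of 104 (binding).
Slack constraints have shadow price 0 (complementary slackness).
The binding rows give the dual system: 6·y_assembly + 4·y_carpentry = 71 and 4·y_assembly + 1·y_carpentry = 39.
Solving: y_assembly = 8.5, y_carpentry = 5.
Shadow price of assembly = 8.5.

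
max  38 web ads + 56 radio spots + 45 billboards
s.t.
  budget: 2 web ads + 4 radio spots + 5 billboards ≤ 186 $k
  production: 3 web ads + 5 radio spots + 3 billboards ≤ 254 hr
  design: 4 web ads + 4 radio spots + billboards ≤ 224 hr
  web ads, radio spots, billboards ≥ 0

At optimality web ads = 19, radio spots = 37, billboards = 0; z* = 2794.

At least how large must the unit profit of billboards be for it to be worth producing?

At the optimum: budget uses 186 of 186 (binding); production uses 242 of 254 (slack = 12); design uses 224 of 224 (binding).
Since production is not tight, its dual is 0.
Dual feasibility on the basic columns requires 2·y_budget + 4·y_design = 38, 4·y_budget + 4·y_design = 56.
This yields shadow prices y_budget = 9, y_design = 5.
billboards enters the basis when its profit ≥ yᵀa₃ = 9·5 + 5·1 = 50.

50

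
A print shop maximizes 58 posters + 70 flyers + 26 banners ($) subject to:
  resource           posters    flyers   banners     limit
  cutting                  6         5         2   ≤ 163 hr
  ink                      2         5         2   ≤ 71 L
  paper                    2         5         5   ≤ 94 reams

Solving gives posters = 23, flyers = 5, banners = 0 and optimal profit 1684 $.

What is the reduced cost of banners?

-2

Check each constraint at x*: cutting 163/163 (tight); ink 71/71 (tight); paper 71/94 (slack 23).
Slack constraints have shadow price 0 (complementary slackness).
From A_Bᵀ y = c: 6·y_cutting + 2·y_ink = 58; 5·y_cutting + 5·y_ink = 70.
→ y_cutting = 7.5 and y_ink = 6.5.
Reduced cost of banners: c₃ − yᵀa₃ = 26 − (7.5·2 + 6.5·2) = 26 − 28 = -2.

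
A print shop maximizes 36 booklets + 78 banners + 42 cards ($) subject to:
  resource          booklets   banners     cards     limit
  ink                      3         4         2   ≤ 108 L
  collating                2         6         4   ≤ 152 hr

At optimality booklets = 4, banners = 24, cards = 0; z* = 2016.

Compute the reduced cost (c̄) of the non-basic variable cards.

Both ink and collating are binding at x*.
The binding rows give the dual system: 3·y_ink + 2·y_collating = 36 and 4·y_ink + 6·y_collating = 78.
This yields shadow prices y_ink = 6, y_collating = 9.
Reduced cost of cards: c₃ − yᵀa₃ = 42 − (6·2 + 9·4) = 42 − 48 = -6.

-6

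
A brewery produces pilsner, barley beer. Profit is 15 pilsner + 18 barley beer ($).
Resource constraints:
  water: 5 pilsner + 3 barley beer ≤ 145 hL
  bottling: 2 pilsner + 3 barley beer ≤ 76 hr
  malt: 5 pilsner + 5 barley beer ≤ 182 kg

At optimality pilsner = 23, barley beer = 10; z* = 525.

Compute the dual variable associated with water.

1

At the optimum: water uses 145 of 145 (binding); bottling uses 76 of 76 (binding); malt uses 165 of 182 (slack = 17).
Since malt is not tight, its dual is 0.
The binding rows give the dual system: 5·y_water + 2·y_bottling = 15 and 3·y_water + 3·y_bottling = 18.
Solving: y_water = 1, y_bottling = 5.
Shadow price of water = 1.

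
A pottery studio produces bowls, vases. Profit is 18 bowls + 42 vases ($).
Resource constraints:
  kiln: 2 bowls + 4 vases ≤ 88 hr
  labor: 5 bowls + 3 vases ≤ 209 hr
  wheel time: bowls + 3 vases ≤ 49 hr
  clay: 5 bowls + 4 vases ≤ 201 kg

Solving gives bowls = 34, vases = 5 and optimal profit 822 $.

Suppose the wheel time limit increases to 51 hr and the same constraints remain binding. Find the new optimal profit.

At the optimum: kiln uses 88 of 88 (binding); labor uses 185 of 209 (slack = 24); wheel time uses 49 of 49 (binding); clay uses 190 of 201 (slack = 11).
Since labor, clay are not tight, their duals are 0.
Dual feasibility on the basic columns requires 2·y_kiln + 1·y_wheel time = 18, 4·y_kiln + 3·y_wheel time = 42.
Solving: y_kiln = 6, y_wheel time = 6.
Δz = y_wheel time·Δb = 6 × (2) = 12, so new z* = 822 + 12 = 834.

834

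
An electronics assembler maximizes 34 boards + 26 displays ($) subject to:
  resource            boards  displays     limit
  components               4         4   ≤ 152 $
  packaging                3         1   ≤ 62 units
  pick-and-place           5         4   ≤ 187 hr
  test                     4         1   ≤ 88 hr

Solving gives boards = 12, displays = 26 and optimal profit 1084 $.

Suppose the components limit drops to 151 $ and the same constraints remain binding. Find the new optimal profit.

At the optimum: components uses 152 of 152 (binding); packaging uses 62 of 62 (binding); pick-and-place uses 164 of 187 (slack = 23); test uses 74 of 88 (slack = 14).
By complementary slackness, y = 0 for the non-binding constraints.
Dual feasibility on the basic columns requires 4·y_components + 3·y_packaging = 34, 4·y_components + 1·y_packaging = 26.
→ y_components = 5.5 and y_packaging = 4.
Δz = y_components·Δb = 5.5 × (-1) = -5.5, so new z* = 1084 − 5.5 = 1078.5.

1078.5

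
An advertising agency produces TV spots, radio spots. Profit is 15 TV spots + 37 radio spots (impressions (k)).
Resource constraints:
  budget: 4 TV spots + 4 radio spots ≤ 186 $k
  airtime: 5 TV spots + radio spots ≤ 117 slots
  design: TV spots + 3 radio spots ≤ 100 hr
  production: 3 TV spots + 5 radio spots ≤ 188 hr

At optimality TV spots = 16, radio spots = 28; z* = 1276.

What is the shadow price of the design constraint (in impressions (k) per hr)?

At the optimum: budget uses 176 of 186 (slack = 10); airtime uses 108 of 117 (slack = 9); design uses 100 of 100 (binding); production uses 188 of 188 (binding).
Since budget, airtime are not tight, their duals are 0.
From A_Bᵀ y = c: 1·y_design + 3·y_production = 15; 3·y_design + 5·y_production = 37.
Solving: y_design = 9, y_production = 2.
Shadow price of design = 9.

9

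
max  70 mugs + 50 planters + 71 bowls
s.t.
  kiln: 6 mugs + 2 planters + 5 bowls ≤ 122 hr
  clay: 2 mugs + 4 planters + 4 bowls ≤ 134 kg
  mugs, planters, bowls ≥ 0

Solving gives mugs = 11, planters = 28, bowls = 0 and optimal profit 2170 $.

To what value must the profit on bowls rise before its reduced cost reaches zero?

Check each constraint at x*: kiln 122/122 (tight); clay 134/134 (tight).
From A_Bᵀ y = c: 6·y_kiln + 2·y_clay = 70; 2·y_kiln + 4·y_clay = 50.
→ y_kiln = 9 and y_clay = 8.
bowls enters the basis when its profit ≥ yᵀa₃ = 9·5 + 8·4 = 77.

77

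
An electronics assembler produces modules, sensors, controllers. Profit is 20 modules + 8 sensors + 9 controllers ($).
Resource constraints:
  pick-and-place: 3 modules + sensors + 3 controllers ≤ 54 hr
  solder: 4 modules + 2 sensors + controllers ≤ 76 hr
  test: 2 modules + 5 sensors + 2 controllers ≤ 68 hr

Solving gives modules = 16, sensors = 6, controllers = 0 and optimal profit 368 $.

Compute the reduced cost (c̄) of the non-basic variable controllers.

-5

At the optimum: pick-and-place uses 54 of 54 (binding); solder uses 76 of 76 (binding); test uses 62 of 68 (slack = 6).
By complementary slackness, y = 0 for the non-binding constraint.
Dual feasibility on the basic columns requires 3·y_pick-and-place + 4·y_solder = 20, 1·y_pick-and-place + 2·y_solder = 8.
This yields shadow prices y_pick-and-place = 4, y_solder = 2.
Reduced cost of controllers: c₃ − yᵀa₃ = 9 − (4·3 + 2·1) = 9 − 14 = -5.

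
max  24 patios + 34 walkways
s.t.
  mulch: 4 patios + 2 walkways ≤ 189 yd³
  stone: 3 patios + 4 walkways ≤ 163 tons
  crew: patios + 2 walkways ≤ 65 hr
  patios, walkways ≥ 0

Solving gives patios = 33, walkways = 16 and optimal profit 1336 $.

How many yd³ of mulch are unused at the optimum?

mulch used = 4·33 + 2·16 = 164; slack = 189 − 164 = 25.

25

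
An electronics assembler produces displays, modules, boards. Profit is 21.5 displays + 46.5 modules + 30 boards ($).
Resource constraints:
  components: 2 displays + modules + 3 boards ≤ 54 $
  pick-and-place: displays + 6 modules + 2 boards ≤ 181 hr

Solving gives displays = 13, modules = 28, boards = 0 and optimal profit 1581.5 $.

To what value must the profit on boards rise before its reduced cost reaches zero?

Both components and pick-and-place are binding at x*.
The binding rows give the dual system: 2·y_components + 1·y_pick-and-place = 21.5 and 1·y_components + 6·y_pick-and-place = 46.5.
→ y_components = 7.5 and y_pick-and-place = 6.5.
boards enters the basis when its profit ≥ yᵀa₃ = 7.5·3 + 6.5·2 = 35.5.

35.5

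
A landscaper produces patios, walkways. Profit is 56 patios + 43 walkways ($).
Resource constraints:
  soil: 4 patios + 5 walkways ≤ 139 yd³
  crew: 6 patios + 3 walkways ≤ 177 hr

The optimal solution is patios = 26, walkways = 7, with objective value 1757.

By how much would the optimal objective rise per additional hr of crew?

6

Both soil and crew are binding at x*.
Dual feasibility on the basic columns requires 4·y_soil + 6·y_crew = 56, 5·y_soil + 3·y_crew = 43.
→ y_soil = 5 and y_crew = 6.
Shadow price of crew = 6.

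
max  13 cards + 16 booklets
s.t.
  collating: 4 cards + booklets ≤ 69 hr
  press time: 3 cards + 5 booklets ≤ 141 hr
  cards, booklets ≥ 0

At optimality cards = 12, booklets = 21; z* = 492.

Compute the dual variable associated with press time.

3

Check each constraint at x*: collating 69/69 (tight); press time 141/141 (tight).
The binding rows give the dual system: 4·y_collating + 3·y_press time = 13 and 1·y_collating + 5·y_press time = 16.
Solving: y_collating = 1, y_press time = 3.
Shadow price of press time = 3.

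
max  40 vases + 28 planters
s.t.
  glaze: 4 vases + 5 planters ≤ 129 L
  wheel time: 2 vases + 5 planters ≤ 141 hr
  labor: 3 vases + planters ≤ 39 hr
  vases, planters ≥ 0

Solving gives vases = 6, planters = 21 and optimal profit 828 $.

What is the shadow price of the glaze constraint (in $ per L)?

4

Check each constraint at x*: glaze 129/129 (tight); wheel time 117/141 (slack 24); labor 39/39 (tight).
Slack constraints have shadow price 0 (complementary slackness).
Dual feasibility on the basic columns requires 4·y_glaze + 3·y_labor = 40, 5·y_glaze + 1·y_labor = 28.
Solving: y_glaze = 4, y_labor = 8.
Shadow price of glaze = 4.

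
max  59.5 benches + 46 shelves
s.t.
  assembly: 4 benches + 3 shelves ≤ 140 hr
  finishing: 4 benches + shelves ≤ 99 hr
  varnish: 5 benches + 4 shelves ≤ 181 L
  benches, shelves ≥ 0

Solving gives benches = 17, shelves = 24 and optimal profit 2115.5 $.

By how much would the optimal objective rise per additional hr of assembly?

Check each constraint at x*: assembly 140/140 (tight); finishing 92/99 (slack 7); varnish 181/181 (tight).
Since finishing is not tight, its dual is 0.
From A_Bᵀ y = c: 4·y_assembly + 5·y_varnish = 59.5; 3·y_assembly + 4·y_varnish = 46.
Solving: y_assembly = 8, y_varnish = 5.5.
Shadow price of assembly = 8.

8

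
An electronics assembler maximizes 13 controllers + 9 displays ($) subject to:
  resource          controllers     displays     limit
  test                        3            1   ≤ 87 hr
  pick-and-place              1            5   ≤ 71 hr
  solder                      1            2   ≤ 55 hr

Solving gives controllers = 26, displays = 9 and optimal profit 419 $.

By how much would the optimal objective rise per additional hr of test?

4

Binding: test and pick-and-place. Non-binding: solder (11 unused).
Slack constraints have shadow price 0 (complementary slackness).
Dual feasibility on the basic columns requires 3·y_test + 1·y_pick-and-place = 13, 1·y_test + 5·y_pick-and-place = 9.
→ y_test = 4 and y_pick-and-place = 1.
Shadow price of test = 4.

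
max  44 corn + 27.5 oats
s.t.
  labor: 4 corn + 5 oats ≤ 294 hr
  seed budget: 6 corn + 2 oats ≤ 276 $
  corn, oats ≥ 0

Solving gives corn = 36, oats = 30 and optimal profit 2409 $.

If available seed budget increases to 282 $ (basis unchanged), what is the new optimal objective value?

Both labor and seed budget are binding at x*.
Dual feasibility on the basic columns requires 4·y_labor + 6·y_seed budget = 44, 5·y_labor + 2·y_seed budget = 27.5.
This yields shadow prices y_labor = 3.5, y_seed budget = 5.
Δz = y_seed budget·Δb = 5 × (6) = 30, so new z* = 2409 + 30 = 2439.

2439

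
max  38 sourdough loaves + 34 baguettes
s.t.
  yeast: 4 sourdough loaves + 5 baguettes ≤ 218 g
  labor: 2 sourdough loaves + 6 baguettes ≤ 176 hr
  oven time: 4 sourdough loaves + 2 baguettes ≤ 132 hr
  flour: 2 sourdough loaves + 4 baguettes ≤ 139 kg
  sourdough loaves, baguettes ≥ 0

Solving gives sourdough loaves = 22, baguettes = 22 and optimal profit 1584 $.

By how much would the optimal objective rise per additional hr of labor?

At the optimum: yeast uses 198 of 218 (slack = 20); labor uses 176 of 176 (binding); oven time uses 132 of 132 (binding); flour uses 132 of 139 (slack = 7).
By complementary slackness, y = 0 for the non-binding constraints.
The binding rows give the dual system: 2·y_labor + 4·y_oven time = 38 and 6·y_labor + 2·y_oven time = 34.
This yields shadow prices y_labor = 3, y_oven time = 8.
Shadow price of labor = 3.

3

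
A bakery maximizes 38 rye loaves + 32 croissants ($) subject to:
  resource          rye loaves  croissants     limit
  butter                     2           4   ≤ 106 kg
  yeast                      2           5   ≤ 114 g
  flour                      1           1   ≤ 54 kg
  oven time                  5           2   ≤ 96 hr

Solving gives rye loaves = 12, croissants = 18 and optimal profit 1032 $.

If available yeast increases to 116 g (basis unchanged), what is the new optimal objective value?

1040

Check each constraint at x*: butter 96/106 (slack 10); yeast 114/114 (tight); flour 30/54 (slack 24); oven time 96/96 (tight).
Slack constraints have shadow price 0 (complementary slackness).
Dual feasibility on the basic columns requires 2·y_yeast + 5·y_oven time = 38, 5·y_yeast + 2·y_oven time = 32.
This yields shadow prices y_yeast = 4, y_oven time = 6.
Δz = y_yeast·Δb = 4 × (2) = 8, so new z* = 1032 + 8 = 1040.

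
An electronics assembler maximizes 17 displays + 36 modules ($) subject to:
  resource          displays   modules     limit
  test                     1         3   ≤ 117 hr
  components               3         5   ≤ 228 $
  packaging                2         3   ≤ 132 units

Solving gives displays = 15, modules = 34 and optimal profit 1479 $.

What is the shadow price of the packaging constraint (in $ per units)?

Check each constraint at x*: test 117/117 (tight); components 215/228 (slack 13); packaging 132/132 (tight).
By complementary slackness, y = 0 for the non-binding constraint.
From A_Bᵀ y = c: 1·y_test + 2·y_packaging = 17; 3·y_test + 3·y_packaging = 36.
Solving: y_test = 7, y_packaging = 5.
Shadow price of packaging = 5.

5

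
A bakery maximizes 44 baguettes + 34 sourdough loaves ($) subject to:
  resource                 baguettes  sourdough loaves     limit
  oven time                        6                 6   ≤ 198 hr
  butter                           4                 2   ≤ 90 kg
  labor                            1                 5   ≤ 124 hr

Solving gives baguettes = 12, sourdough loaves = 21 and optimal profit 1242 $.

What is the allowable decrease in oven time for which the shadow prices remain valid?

63

Binding constraints: oven time, butter. The basis is B = [[6,6],[4,2]] with det -12.
Per unit decrease in oven time, x* moves by d = (0.1667, -0.3333).
The basis stays optimal until sourdough loaves reaches 0; allowable decrease = 63 hr.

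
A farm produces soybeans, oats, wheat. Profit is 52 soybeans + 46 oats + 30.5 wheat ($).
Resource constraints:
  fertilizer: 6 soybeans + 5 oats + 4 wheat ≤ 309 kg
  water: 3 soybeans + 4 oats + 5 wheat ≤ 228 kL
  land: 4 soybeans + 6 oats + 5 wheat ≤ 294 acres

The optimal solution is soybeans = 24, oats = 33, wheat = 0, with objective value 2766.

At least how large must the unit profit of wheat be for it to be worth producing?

37

At the optimum: fertilizer uses 309 of 309 (binding); water uses 204 of 228 (slack = 24); land uses 294 of 294 (binding).
Since water is not tight, its dual is 0.
The binding rows give the dual system: 6·y_fertilizer + 4·y_land = 52 and 5·y_fertilizer + 6·y_land = 46.
Solving: y_fertilizer = 8, y_land = 1.
wheat enters the basis when its profit ≥ yᵀa₃ = 8·4 + 1·5 = 37.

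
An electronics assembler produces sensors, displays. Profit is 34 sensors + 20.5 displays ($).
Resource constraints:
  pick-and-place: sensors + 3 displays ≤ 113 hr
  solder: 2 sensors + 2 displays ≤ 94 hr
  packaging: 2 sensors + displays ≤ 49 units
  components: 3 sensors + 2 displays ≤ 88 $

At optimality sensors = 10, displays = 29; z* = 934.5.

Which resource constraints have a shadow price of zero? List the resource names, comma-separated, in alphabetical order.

pick-and-place, solder

pick-and-place: 97/113 (slack 16)
solder: 78/94 (slack 16)
packaging: 49/49 (binding)
components: 88/88 (binding)
By complementary slackness, a constraint with positive slack has shadow price 0 → pick-and-place, solder.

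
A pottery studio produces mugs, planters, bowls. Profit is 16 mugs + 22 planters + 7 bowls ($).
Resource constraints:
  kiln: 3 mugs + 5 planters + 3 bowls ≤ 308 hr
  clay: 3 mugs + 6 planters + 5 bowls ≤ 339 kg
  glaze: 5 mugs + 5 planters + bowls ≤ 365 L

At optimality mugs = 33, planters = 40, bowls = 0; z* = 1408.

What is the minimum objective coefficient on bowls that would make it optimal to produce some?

12

At the optimum: kiln uses 299 of 308 (slack = 9); clay uses 339 of 339 (binding); glaze uses 365 of 365 (binding).
By complementary slackness, y = 0 for the non-binding constraint.
Dual feasibility on the basic columns requires 3·y_clay + 5·y_glaze = 16, 6·y_clay + 5·y_glaze = 22.
Solving: y_clay = 2, y_glaze = 2.
bowls enters the basis when its profit ≥ yᵀa₃ = 2·5 + 2·1 = 12.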